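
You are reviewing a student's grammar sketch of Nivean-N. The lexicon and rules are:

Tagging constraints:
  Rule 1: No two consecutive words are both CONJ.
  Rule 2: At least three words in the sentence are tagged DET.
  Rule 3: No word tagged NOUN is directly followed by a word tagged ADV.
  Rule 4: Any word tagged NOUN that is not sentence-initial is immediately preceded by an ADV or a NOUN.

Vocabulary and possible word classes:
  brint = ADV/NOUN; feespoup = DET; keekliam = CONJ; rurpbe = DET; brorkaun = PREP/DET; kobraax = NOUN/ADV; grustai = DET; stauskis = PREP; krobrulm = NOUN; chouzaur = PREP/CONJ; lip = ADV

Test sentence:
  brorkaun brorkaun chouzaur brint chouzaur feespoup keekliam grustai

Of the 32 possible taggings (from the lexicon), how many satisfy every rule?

Candidates per position — 1:brorkaun {PREP,DET}; 2:brorkaun {PREP,DET}; 3:chouzaur {PREP,CONJ}; 4:brint {ADV,NOUN}; 5:chouzaur {PREP,CONJ}; 6:feespoup {DET}; 7:keekliam {CONJ}; 8:grustai {DET}.
There are 32 candidate sequences in total.
Checking each against the rules leaves 12 sequences.
Count = 12.

12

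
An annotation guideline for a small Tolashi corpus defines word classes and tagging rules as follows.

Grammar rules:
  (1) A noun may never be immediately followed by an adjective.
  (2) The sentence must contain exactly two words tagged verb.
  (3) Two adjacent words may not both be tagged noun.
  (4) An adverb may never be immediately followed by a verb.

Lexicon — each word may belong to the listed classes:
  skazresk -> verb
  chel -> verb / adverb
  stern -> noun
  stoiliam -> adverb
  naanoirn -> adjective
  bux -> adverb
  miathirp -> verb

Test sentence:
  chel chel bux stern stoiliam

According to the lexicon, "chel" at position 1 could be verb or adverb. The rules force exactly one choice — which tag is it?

Candidates per position — 1:chel {verb,adverb}; 2:chel {verb,adverb}; 3:bux {adverb}; 4:stern {noun}; 5:stoiliam {adverb}.
If word 1 were adverb, no tagging could satisfy rule 2; so word 1 is verb.
If word 2 were adverb, no tagging could satisfy rule 2; so word 2 is verb.
So the tagging must be: verb verb adverb noun adverb.
Verifying each rule — rule 1 ok; rule 2 ok; rule 3 ok; rule 4 ok.

verb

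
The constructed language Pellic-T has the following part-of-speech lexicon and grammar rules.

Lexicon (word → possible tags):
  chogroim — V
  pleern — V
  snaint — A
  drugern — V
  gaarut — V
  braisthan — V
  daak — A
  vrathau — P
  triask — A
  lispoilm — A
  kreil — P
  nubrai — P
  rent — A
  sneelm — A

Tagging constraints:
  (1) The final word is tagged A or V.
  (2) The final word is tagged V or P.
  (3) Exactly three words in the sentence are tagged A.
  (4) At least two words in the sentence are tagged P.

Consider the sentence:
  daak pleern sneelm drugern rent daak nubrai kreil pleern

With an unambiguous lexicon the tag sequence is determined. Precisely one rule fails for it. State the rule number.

Fixed tagging: A V A V A A P P V.
Applying the rules: R1 ✓, R2 ✓, R3 ✗, R4 ✓.
Only rule 3 fails.

3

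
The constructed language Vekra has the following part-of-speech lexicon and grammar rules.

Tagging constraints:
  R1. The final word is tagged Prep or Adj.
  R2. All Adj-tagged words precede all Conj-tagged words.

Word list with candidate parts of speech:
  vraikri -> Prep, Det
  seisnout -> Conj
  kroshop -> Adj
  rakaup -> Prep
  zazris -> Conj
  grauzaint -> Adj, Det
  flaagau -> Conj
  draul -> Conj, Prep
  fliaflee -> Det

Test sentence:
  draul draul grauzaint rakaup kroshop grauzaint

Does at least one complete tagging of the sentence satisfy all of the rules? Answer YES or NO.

Candidates per position — 1:draul {Conj,Prep}; 2:draul {Conj,Prep}; 3:grauzaint {Adj,Det}; 4:rakaup {Prep}; 5:kroshop {Adj}; 6:grauzaint {Adj,Det}.
One satisfying assignment: Prep Prep Adj Prep Adj Adj.
Verifying each rule — rule 1 holds; rule 2 holds.

YES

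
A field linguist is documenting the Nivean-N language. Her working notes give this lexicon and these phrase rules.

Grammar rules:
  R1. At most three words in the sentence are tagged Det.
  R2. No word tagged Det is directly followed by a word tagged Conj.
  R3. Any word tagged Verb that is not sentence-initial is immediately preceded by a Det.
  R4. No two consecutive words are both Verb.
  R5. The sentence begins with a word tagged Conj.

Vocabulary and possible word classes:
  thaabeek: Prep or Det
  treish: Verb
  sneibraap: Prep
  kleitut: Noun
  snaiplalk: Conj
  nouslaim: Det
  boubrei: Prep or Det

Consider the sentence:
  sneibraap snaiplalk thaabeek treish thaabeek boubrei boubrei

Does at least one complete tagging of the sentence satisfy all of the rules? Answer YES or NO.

NO

Candidates per position — 1:sneibraap {Prep}; 2:snaiplalk {Conj}; 3:thaabeek {Prep,Det}; 4:treish {Verb}; 5:thaabeek {Prep,Det}; 6:boubrei {Prep,Det}; 7:boubrei {Prep,Det}.
Rule 5 cannot be satisfied by any choice of tags from the lexicon.
So there is no consistent tagging.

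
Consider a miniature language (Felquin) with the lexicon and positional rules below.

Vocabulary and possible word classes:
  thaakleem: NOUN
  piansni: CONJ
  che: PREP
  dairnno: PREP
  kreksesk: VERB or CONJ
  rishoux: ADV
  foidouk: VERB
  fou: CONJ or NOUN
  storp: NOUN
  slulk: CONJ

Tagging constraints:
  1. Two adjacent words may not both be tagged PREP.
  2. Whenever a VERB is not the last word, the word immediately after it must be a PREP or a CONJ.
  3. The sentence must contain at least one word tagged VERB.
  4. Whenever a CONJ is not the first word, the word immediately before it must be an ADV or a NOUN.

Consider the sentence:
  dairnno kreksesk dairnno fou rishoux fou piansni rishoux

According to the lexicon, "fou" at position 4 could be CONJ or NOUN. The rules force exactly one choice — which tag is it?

NOUN

Candidates per position — 1:dairnno {PREP}; 2:kreksesk {VERB,CONJ}; 3:dairnno {PREP}; 4:fou {CONJ,NOUN}; 5:rishoux {ADV}; 6:fou {CONJ,NOUN}; 7:piansni {CONJ}; 8:rishoux {ADV}.
Word 2 cannot be CONJ — rule 3 would then fail for every completion. It is VERB.
Word 4 cannot be CONJ — rule 4 would then fail for every completion. It is NOUN.
Word 6 cannot be CONJ — rule 4 would then fail for every completion. It is NOUN.
So the tagging must be: PREP VERB PREP NOUN ADV NOUN CONJ ADV.
Checking: rule 1 ok; rule 2 ok; rule 3 ok; rule 4 ok.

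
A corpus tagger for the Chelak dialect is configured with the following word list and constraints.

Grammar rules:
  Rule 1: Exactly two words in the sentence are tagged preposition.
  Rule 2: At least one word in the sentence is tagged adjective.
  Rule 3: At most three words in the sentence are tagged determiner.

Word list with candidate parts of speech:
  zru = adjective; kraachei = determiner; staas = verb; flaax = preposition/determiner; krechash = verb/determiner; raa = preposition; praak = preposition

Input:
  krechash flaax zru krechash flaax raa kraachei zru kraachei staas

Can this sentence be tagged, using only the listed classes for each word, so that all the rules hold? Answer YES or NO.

YES

Candidates per position — 1:krechash {verb,determiner}; 2:flaax {preposition,determiner}; 3:zru {adjective}; 4:krechash {verb,determiner}; 5:flaax {preposition,determiner}; 6:raa {preposition}; 7:kraachei {determiner}; 8:zru {adjective}; 9:kraachei {determiner}; 10:staas {verb}.
One satisfying assignment: verb determiner adjective verb preposition preposition determiner adjective determiner verb.
Rule-by-rule: rule 1 satisfied; rule 2 satisfied; rule 3 satisfied.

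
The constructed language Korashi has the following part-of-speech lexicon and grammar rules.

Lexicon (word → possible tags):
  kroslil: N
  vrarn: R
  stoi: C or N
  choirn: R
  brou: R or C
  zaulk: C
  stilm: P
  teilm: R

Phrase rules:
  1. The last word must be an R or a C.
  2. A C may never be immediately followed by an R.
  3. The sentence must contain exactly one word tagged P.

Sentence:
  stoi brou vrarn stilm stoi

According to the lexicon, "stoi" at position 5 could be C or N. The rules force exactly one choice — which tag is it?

Candidates per position — 1:stoi {C,N}; 2:brou {R,C}; 3:vrarn {R}; 4:stilm {P}; 5:stoi {C,N}.
At position 1, choosing C makes rule 2 impossible to satisfy; hence N.
At position 2, choosing C makes rule 2 impossible to satisfy; hence R.
At position 5, choosing N makes rule 1 impossible to satisfy; hence C.
The unique satisfying tagging is: N R R P C.
Check: rule 1 ok; rule 2 ok; rule 3 ok.

C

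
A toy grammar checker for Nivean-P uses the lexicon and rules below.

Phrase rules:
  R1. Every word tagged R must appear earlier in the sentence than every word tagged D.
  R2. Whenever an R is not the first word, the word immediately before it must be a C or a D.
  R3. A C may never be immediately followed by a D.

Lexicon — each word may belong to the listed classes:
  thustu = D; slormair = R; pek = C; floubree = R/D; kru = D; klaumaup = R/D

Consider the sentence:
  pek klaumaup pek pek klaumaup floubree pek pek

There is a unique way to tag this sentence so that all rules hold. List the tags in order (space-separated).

Candidates per position — 1:pek {C}; 2:klaumaup {R,D}; 3:pek {C}; 4:pek {C}; 5:klaumaup {R,D}; 6:floubree {R,D}; 7:pek {C}; 8:pek {C}.
Word 2 cannot be D — rule 3 would then fail for every completion. It is R.
Word 5 cannot be D — rule 3 would then fail for every completion. It is R.
Word 6 cannot be R — rule 2 would then fail for every completion. It is D.
The only consistent sequence is: C R C C R D C C.
Check: rule 1 ok; rule 2 ok; rule 3 ok.

C R C C R D C C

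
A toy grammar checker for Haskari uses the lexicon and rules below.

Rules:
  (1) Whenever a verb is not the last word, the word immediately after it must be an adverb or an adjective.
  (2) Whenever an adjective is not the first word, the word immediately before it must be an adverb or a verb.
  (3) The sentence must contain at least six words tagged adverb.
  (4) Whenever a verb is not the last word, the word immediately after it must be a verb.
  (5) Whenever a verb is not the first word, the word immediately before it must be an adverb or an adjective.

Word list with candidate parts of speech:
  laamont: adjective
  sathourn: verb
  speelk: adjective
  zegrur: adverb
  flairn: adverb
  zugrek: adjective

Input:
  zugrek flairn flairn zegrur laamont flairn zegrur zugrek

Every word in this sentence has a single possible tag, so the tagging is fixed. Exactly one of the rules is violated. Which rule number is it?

3

Fixed tagging: adjective adverb adverb adverb adjective adverb adverb adjective.
Rule check: R1 ✓, R2 ✓, R3 ✗, R4 ✓, R5 ✓.
Only rule 3 fails.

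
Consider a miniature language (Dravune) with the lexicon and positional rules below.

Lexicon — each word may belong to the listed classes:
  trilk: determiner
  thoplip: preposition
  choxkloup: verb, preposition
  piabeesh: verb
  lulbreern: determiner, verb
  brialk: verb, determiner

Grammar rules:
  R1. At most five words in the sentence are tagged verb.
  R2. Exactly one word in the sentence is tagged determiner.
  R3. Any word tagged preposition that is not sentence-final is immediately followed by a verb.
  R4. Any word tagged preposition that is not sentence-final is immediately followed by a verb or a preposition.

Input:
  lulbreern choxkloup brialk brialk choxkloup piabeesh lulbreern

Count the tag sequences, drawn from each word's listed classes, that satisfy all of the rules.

Candidates per position — 1:lulbreern {determiner,verb}; 2:choxkloup {verb,preposition}; 3:brialk {verb,determiner}; 4:brialk {verb,determiner}; 5:choxkloup {verb,preposition}; 6:piabeesh {verb}; 7:lulbreern {determiner,verb}.
There are 64 candidate sequences in total.
Checking each against the rules leaves 10 sequences.
Count = 10.

10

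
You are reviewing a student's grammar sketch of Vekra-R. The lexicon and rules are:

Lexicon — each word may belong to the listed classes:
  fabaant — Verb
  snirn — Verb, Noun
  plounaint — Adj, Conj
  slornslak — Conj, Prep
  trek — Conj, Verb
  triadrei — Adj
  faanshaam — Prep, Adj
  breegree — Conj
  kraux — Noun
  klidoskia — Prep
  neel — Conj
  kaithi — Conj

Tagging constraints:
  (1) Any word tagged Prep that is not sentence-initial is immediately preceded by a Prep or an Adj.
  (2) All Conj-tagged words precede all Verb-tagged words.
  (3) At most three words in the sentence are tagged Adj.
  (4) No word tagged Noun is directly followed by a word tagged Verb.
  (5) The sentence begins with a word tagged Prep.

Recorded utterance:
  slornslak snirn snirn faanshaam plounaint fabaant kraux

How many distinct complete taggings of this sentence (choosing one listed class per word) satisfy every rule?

4

Candidates per position — 1:slornslak {Conj,Prep}; 2:snirn {Verb,Noun}; 3:snirn {Verb,Noun}; 4:faanshaam {Prep,Adj}; 5:plounaint {Adj,Conj}; 6:fabaant {Verb}; 7:kraux {Noun}.
There are 32 candidate sequences in total.
The sequences that satisfy every rule: Prep Verb Verb Adj Adj Verb Noun; Prep Verb Noun Adj Adj Verb Noun; Prep Noun Noun Adj Adj Verb Noun; Prep Noun Noun Adj Conj Verb Noun.
Count = 4.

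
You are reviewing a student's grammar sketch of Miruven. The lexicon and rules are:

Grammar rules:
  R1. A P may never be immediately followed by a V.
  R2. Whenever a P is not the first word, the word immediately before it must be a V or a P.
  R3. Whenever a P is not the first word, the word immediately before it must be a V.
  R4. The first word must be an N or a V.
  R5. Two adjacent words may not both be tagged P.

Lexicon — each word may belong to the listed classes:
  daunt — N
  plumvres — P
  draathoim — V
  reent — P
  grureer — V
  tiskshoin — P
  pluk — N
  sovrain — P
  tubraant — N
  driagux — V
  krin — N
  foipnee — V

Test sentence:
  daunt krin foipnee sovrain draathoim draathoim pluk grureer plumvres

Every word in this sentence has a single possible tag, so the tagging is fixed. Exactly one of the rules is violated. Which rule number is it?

Fixed tagging: N N V P V V N V P.
Applying the rules: R1 violated, R2 holds, R3 holds, R4 holds, R5 holds.
Only rule 1 fails.

1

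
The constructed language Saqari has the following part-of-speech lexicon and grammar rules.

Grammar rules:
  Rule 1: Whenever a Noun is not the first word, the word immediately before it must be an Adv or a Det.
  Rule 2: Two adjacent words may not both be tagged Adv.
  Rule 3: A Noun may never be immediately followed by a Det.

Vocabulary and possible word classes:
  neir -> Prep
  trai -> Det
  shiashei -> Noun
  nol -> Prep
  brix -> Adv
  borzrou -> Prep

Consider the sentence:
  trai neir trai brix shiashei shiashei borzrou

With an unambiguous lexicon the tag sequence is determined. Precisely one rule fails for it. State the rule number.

1

Fixed tagging: Det Prep Det Adv Noun Noun Prep.
Rule check: R1 ✗, R2 ✓, R3 ✓.
Only rule 1 fails.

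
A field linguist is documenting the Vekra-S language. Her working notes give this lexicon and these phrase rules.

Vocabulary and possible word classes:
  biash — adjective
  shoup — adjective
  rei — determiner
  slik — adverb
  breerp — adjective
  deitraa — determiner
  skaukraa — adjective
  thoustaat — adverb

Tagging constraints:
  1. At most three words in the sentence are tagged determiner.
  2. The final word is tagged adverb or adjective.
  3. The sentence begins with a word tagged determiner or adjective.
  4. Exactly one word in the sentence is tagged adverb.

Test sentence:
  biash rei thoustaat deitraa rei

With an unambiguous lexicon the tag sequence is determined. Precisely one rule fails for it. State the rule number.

Fixed tagging: adjective determiner adverb determiner determiner.
Rule check: R1 pass, R2 fail, R3 pass, R4 pass.
Only rule 2 fails.

2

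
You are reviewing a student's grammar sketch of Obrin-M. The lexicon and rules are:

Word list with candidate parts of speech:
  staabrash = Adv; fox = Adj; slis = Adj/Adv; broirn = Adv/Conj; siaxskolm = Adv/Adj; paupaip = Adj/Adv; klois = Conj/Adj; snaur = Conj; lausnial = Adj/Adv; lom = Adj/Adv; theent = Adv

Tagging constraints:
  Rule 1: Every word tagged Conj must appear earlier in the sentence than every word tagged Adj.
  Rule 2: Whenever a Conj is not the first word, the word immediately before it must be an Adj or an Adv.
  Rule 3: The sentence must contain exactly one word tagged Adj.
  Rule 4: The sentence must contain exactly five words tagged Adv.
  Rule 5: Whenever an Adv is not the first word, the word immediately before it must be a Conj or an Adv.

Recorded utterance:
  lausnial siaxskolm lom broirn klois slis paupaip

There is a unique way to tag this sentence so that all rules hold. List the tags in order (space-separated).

Adv Adv Adv Adv Conj Adv Adj

Candidates per position — 1:lausnial {Adj,Adv}; 2:siaxskolm {Adv,Adj}; 3:lom {Adj,Adv}; 4:broirn {Adv,Conj}; 5:klois {Conj,Adj}; 6:slis {Adj,Adv}; 7:paupaip {Adj,Adv}.
The remaining ambiguous positions (1, 2, 3, 4, 5, 6, 7) are resolved jointly — only one combination satisfies every rule.
The unique satisfying tagging is: Adv Adv Adv Adv Conj Adv Adj.
Checking: rule 1 satisfied; rule 2 satisfied; rule 3 satisfied; rule 4 satisfied; rule 5 satisfied.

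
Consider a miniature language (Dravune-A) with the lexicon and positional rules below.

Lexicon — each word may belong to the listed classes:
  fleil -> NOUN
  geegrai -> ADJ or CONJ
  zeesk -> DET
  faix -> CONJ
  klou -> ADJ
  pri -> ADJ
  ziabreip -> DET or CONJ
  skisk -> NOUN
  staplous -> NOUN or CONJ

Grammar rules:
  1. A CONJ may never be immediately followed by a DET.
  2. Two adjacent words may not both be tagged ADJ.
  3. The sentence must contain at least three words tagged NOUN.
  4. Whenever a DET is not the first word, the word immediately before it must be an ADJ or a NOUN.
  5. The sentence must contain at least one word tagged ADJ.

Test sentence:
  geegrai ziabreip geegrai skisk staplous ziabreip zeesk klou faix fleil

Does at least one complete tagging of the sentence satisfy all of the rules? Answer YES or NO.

Candidates per position — 1:geegrai {ADJ,CONJ}; 2:ziabreip {DET,CONJ}; 3:geegrai {ADJ,CONJ}; 4:skisk {NOUN}; 5:staplous {NOUN,CONJ}; 6:ziabreip {DET,CONJ}; 7:zeesk {DET}; 8:klou {ADJ}; 9:faix {CONJ}; 10:fleil {NOUN}.
Rule 4 cannot be satisfied by any choice of tags from the lexicon.
So there is no consistent tagging.

NO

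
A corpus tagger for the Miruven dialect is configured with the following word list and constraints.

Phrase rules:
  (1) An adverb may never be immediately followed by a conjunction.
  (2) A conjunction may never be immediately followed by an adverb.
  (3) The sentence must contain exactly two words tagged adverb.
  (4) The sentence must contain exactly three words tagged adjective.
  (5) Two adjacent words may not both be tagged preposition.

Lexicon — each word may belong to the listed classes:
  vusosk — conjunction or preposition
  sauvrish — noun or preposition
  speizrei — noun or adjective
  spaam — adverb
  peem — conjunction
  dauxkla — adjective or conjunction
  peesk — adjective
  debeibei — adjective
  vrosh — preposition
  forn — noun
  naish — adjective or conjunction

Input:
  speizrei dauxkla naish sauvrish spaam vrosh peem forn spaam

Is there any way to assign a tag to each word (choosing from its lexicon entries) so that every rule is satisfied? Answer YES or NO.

Candidates per position — 1:speizrei {noun,adjective}; 2:dauxkla {adjective,conjunction}; 3:naish {adjective,conjunction}; 4:sauvrish {noun,preposition}; 5:spaam {adverb}; 6:vrosh {preposition}; 7:peem {conjunction}; 8:forn {noun}; 9:spaam {adverb}.
One satisfying assignment: adjective adjective adjective preposition adverb preposition conjunction noun adverb.
Check: rule 1 satisfied; rule 2 satisfied; rule 3 satisfied; rule 4 satisfied; rule 5 satisfied.

YES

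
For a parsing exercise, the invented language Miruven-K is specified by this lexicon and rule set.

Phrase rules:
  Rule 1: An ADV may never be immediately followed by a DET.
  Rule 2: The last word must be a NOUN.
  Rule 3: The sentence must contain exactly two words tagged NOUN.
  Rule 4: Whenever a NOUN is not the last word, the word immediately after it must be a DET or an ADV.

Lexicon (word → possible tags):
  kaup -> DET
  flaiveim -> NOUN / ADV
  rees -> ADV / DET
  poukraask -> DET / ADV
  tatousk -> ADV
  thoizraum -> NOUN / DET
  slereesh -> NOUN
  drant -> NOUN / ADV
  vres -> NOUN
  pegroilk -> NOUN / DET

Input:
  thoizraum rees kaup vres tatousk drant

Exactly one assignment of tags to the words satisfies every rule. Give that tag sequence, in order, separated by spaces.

Candidates per position — 1:thoizraum {NOUN,DET}; 2:rees {ADV,DET}; 3:kaup {DET}; 4:vres {NOUN}; 5:tatousk {ADV}; 6:drant {NOUN,ADV}.
Position 2: tagging it ADV would leave rule 1 unsatisfiable, so it must be DET.
Position 6: tagging it ADV would leave rule 2 unsatisfiable, so it must be NOUN.
Position 1: tagging it NOUN would leave rule 3 unsatisfiable, so it must be DET.
That leaves exactly one tagging: DET DET DET NOUN ADV NOUN.
Rule-by-rule: rule 1 ✓; rule 2 ✓; rule 3 ✓; rule 4 ✓.

DET DET DET NOUN ADV NOUN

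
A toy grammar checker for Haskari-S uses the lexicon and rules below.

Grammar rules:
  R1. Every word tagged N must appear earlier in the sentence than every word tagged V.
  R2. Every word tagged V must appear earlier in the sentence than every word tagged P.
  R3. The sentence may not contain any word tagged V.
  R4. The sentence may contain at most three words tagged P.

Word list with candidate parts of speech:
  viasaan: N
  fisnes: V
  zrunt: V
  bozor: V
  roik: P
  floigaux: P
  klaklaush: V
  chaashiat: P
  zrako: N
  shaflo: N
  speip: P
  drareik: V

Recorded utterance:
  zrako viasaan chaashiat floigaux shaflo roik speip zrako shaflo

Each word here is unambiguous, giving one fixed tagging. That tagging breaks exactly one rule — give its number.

Fixed tagging: N N P P N P P N N.
Rule check: R1 holds, R2 holds, R3 holds, R4 violated.
Only rule 4 fails.

4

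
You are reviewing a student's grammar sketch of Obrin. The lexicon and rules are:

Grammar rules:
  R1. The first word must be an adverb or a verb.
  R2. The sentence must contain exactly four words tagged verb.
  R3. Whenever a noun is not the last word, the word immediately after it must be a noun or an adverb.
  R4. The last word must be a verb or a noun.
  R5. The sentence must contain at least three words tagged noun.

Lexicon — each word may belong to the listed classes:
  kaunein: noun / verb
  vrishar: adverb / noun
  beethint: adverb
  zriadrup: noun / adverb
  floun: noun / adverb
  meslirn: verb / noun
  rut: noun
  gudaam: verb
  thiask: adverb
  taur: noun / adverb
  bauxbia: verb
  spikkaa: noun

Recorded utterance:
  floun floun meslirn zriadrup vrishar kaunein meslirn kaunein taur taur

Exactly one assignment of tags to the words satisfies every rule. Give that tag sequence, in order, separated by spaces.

Candidates per position — 1:floun {noun,adverb}; 2:floun {noun,adverb}; 3:meslirn {verb,noun}; 4:zriadrup {noun,adverb}; 5:vrishar {adverb,noun}; 6:kaunein {noun,verb}; 7:meslirn {verb,noun}; 8:kaunein {noun,verb}; 9:taur {noun,adverb}; 10:taur {noun,adverb}.
At position 1, choosing noun makes rule 1 impossible to satisfy; hence adverb.
At position 3, choosing noun makes rule 2 impossible to satisfy; hence verb.
At position 6, choosing noun makes rule 2 impossible to satisfy; hence verb.
At position 7, choosing noun makes rule 2 impossible to satisfy; hence verb.
At position 8, choosing noun makes rule 2 impossible to satisfy; hence verb.
At position 10, choosing adverb makes rule 4 impossible to satisfy; hence noun.
At position 2, choosing noun makes rule 3 impossible to satisfy; hence adverb.
At position 5, choosing noun makes rule 3 impossible to satisfy; hence adverb.
At position 9, choosing adverb makes rule 5 impossible to satisfy; hence noun.
At position 4, choosing adverb makes rule 5 impossible to satisfy; hence noun.
The only consistent sequence is: adverb adverb verb noun adverb verb verb verb noun noun.
Rule-by-rule: rule 1 ✓; rule 2 ✓; rule 3 ✓; rule 4 ✓; rule 5 ✓.

adverb adverb verb noun adverb verb verb verb noun noun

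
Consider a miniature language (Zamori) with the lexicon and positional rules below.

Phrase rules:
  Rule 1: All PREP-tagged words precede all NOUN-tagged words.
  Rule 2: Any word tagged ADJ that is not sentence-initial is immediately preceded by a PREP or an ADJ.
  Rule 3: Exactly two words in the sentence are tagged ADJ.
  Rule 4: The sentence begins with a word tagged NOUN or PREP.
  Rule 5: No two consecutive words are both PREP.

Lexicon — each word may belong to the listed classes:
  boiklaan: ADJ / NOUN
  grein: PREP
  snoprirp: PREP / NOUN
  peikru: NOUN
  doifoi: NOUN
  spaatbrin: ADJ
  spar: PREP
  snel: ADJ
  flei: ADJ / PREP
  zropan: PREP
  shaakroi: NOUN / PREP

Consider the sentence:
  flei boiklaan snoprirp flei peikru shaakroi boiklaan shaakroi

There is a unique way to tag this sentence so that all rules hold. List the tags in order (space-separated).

Candidates per position — 1:flei {ADJ,PREP}; 2:boiklaan {ADJ,NOUN}; 3:snoprirp {PREP,NOUN}; 4:flei {ADJ,PREP}; 5:peikru {NOUN}; 6:shaakroi {NOUN,PREP}; 7:boiklaan {ADJ,NOUN}; 8:shaakroi {NOUN,PREP}.
Position 1: tagging it ADJ would leave rule 4 unsatisfiable, so it must be PREP.
Position 6: tagging it PREP would leave rule 1 unsatisfiable, so it must be NOUN.
Position 7: tagging it ADJ would leave rule 2 unsatisfiable, so it must be NOUN.
Position 8: tagging it PREP would leave rule 1 unsatisfiable, so it must be NOUN.
Position 2: tagging it NOUN would leave rule 3 unsatisfiable, so it must be ADJ.
Position 4: tagging it PREP would leave rule 3 unsatisfiable, so it must be ADJ.
Position 3: tagging it NOUN would leave rule 2 unsatisfiable, so it must be PREP.
So the tagging must be: PREP ADJ PREP ADJ NOUN NOUN NOUN NOUN.
Check: rule 1 satisfied; rule 2 satisfied; rule 3 satisfied; rule 4 satisfied; rule 5 satisfied.

PREP ADJ PREP ADJ NOUN NOUN NOUN NOUN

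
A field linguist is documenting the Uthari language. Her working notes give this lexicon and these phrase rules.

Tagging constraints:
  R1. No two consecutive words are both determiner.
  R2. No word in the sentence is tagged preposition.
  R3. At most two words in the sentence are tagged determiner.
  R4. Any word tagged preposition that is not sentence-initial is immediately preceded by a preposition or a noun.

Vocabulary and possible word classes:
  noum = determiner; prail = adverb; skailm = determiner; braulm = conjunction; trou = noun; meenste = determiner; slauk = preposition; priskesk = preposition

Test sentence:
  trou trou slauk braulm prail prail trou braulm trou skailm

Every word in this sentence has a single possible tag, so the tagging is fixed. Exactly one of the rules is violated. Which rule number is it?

Fixed tagging: noun noun preposition conjunction adverb adverb noun conjunction noun determiner.
Rule check: R1 ✓, R2 ✗, R3 ✓, R4 ✓.
Only rule 2 fails.

2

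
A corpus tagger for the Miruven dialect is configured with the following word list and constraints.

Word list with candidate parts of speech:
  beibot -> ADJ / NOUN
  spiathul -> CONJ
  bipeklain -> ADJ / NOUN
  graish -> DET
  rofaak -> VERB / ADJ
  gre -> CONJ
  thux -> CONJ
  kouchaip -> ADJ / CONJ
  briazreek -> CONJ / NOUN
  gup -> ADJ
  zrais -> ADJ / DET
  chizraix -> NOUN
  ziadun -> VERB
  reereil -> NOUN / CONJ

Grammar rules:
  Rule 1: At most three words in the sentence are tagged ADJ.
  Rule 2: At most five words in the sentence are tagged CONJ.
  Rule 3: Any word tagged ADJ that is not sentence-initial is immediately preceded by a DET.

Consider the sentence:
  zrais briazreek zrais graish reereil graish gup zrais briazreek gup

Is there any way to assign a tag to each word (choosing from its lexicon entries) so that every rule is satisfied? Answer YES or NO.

NO

Candidates per position — 1:zrais {ADJ,DET}; 2:briazreek {CONJ,NOUN}; 3:zrais {ADJ,DET}; 4:graish {DET}; 5:reereil {NOUN,CONJ}; 6:graish {DET}; 7:gup {ADJ}; 8:zrais {ADJ,DET}; 9:briazreek {CONJ,NOUN}; 10:gup {ADJ}.
Rule 3 cannot be satisfied by any choice of tags from the lexicon.
So there is no consistent tagging.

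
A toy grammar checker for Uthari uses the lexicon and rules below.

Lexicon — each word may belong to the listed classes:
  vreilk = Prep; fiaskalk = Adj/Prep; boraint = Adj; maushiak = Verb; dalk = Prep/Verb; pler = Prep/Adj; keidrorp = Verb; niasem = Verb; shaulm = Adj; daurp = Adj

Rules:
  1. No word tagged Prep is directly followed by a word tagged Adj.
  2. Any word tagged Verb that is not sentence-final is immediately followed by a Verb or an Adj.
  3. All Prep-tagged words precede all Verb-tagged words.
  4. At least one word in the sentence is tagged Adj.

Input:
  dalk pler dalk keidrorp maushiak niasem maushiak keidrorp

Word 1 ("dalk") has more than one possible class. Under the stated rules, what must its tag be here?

Candidates per position — 1:dalk {Prep,Verb}; 2:pler {Prep,Adj}; 3:dalk {Prep,Verb}; 4:keidrorp {Verb}; 5:maushiak {Verb}; 6:niasem {Verb}; 7:maushiak {Verb}; 8:keidrorp {Verb}.
Position 2: Prep is ruled out by rule 4; that leaves Adj.
Position 1: Prep is ruled out by rule 1; that leaves Verb.
Position 3: Prep is ruled out by rule 3; that leaves Verb.
So the tagging must be: Verb Adj Verb Verb Verb Verb Verb Verb.
Checking: rule 1 ✓; rule 2 ✓; rule 3 ✓; rule 4 ✓.

Verb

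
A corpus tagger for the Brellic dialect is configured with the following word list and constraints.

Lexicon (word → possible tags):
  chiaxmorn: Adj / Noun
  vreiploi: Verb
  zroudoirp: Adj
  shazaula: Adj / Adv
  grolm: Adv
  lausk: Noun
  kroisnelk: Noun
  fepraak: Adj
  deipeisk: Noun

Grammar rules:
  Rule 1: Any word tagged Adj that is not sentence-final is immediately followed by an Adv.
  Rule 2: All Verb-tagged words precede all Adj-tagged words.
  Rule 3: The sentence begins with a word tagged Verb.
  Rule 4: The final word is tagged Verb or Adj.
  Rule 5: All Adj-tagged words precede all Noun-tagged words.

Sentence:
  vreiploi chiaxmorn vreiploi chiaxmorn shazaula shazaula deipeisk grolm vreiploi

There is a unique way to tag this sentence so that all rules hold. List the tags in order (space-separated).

Candidates per position — 1:vreiploi {Verb}; 2:chiaxmorn {Adj,Noun}; 3:vreiploi {Verb}; 4:chiaxmorn {Adj,Noun}; 5:shazaula {Adj,Adv}; 6:shazaula {Adj,Adv}; 7:deipeisk {Noun}; 8:grolm {Adv}; 9:vreiploi {Verb}.
If word 2 were Adj, no tagging could satisfy rule 1; so word 2 is Noun.
If word 4 were Adj, no tagging could satisfy rule 2; so word 4 is Noun.
If word 5 were Adj, no tagging could satisfy rule 2; so word 5 is Adv.
If word 6 were Adj, no tagging could satisfy rule 1; so word 6 is Adv.
The unique satisfying tagging is: Verb Noun Verb Noun Adv Adv Noun Adv Verb.
Verifying each rule — rule 1 satisfied; rule 2 satisfied; rule 3 satisfied; rule 4 satisfied; rule 5 satisfied.

Verb Noun Verb Noun Adv Adv Noun Adv Verb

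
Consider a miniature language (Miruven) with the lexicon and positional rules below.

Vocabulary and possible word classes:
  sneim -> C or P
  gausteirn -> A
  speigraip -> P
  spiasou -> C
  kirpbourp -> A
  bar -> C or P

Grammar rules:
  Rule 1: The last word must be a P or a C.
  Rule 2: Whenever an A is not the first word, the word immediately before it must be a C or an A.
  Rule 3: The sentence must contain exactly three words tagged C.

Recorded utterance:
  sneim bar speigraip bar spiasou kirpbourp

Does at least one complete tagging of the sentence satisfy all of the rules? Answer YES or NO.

NO

Candidates per position — 1:sneim {C,P}; 2:bar {C,P}; 3:speigraip {P}; 4:bar {C,P}; 5:spiasou {C}; 6:kirpbourp {A}.
Rule 1 cannot be satisfied by any choice of tags from the lexicon.
So there is no consistent tagging.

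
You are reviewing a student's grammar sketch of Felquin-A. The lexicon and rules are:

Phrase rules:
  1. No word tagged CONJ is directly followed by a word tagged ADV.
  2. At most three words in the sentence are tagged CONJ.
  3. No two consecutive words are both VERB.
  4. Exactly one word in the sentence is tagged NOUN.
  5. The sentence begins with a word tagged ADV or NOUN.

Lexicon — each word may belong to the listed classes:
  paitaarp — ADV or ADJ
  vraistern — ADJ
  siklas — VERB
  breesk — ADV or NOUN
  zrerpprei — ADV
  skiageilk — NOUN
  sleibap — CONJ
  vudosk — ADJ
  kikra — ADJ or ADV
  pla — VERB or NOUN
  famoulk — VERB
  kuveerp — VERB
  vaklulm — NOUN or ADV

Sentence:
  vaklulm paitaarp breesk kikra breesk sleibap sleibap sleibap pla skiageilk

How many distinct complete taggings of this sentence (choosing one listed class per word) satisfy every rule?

Candidates per position — 1:vaklulm {NOUN,ADV}; 2:paitaarp {ADV,ADJ}; 3:breesk {ADV,NOUN}; 4:kikra {ADJ,ADV}; 5:breesk {ADV,NOUN}; 6:sleibap {CONJ}; 7:sleibap {CONJ}; 8:sleibap {CONJ}; 9:pla {VERB,NOUN}; 10:skiageilk {NOUN}.
There are 64 candidate sequences in total.
The sequences that satisfy every rule: ADV ADV ADV ADJ ADV CONJ CONJ CONJ VERB NOUN; ADV ADV ADV ADV ADV CONJ CONJ CONJ VERB NOUN; ADV ADJ ADV ADJ ADV CONJ CONJ CONJ VERB NOUN; ADV ADJ ADV ADV ADV CONJ CONJ CONJ VERB NOUN.
Count = 4.

4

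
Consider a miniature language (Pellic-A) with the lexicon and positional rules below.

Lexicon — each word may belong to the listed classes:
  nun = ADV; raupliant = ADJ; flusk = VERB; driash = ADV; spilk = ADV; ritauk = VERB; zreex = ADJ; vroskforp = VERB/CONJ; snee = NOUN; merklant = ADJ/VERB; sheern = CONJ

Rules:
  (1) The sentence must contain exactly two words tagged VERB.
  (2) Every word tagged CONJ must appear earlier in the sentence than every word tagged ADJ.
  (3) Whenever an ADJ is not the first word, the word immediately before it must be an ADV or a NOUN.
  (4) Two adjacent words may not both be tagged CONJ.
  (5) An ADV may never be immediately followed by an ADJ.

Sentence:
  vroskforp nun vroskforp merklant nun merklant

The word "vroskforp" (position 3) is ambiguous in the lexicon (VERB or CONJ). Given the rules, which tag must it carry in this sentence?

Candidates per position — 1:vroskforp {VERB,CONJ}; 2:nun {ADV}; 3:vroskforp {VERB,CONJ}; 4:merklant {ADJ,VERB}; 5:nun {ADV}; 6:merklant {ADJ,VERB}.
At position 4, choosing ADJ makes rule 3 impossible to satisfy; hence VERB.
At position 6, choosing ADJ makes rule 5 impossible to satisfy; hence VERB.
At position 1, choosing VERB makes rule 1 impossible to satisfy; hence CONJ.
At position 3, choosing VERB makes rule 1 impossible to satisfy; hence CONJ.
That leaves exactly one tagging: CONJ ADV CONJ VERB ADV VERB.
Rule-by-rule: rule 1 ok; rule 2 ok; rule 3 ok; rule 4 ok; rule 5 ok.

CONJ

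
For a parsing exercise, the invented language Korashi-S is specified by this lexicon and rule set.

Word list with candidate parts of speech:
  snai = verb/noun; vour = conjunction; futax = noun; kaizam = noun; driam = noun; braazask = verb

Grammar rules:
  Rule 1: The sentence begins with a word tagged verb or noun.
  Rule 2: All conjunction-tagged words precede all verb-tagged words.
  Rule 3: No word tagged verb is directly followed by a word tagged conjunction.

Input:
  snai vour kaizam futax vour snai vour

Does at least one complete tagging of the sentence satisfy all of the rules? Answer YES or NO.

Candidates per position — 1:snai {verb,noun}; 2:vour {conjunction}; 3:kaizam {noun}; 4:futax {noun}; 5:vour {conjunction}; 6:snai {verb,noun}; 7:vour {conjunction}.
One satisfying assignment: noun conjunction noun noun conjunction noun conjunction.
Check: rule 1 ok; rule 2 ok; rule 3 ok.

YES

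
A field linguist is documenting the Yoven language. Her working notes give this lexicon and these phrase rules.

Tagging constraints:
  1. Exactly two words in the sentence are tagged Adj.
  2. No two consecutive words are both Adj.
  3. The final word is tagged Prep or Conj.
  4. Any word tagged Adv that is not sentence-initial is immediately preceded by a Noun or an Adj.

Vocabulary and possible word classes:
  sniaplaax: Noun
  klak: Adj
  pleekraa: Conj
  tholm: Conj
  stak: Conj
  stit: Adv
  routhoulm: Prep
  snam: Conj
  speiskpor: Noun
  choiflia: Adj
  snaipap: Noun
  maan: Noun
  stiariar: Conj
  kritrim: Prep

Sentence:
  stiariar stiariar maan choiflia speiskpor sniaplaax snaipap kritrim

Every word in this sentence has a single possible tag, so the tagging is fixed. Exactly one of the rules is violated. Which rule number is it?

Fixed tagging: Conj Conj Noun Adj Noun Noun Noun Prep.
Checking each rule: R1 fails, R2 ok, R3 ok, R4 ok.
Only rule 1 fails.

1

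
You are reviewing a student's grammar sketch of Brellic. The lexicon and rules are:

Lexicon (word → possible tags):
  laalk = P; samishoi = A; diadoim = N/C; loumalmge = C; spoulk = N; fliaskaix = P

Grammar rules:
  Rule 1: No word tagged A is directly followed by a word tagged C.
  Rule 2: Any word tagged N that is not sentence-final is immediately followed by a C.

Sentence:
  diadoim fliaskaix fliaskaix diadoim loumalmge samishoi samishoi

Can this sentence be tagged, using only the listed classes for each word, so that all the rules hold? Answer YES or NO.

YES

Candidates per position — 1:diadoim {N,C}; 2:fliaskaix {P}; 3:fliaskaix {P}; 4:diadoim {N,C}; 5:loumalmge {C}; 6:samishoi {A}; 7:samishoi {A}.
One satisfying assignment: C P P C C A A.
Verifying each rule — rule 1 holds; rule 2 holds.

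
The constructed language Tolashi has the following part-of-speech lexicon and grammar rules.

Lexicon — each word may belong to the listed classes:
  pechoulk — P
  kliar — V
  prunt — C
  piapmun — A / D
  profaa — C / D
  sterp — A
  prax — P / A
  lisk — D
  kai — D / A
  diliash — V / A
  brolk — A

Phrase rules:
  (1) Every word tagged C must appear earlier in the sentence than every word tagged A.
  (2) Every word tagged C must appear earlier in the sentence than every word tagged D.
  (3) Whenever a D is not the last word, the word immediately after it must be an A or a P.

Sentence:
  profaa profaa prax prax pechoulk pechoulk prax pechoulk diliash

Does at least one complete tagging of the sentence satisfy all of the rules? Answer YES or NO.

Candidates per position — 1:profaa {C,D}; 2:profaa {C,D}; 3:prax {P,A}; 4:prax {P,A}; 5:pechoulk {P}; 6:pechoulk {P}; 7:prax {P,A}; 8:pechoulk {P}; 9:diliash {V,A}.
One satisfying assignment: C D P P P P A P V.
Rule-by-rule: rule 1 satisfied; rule 2 satisfied; rule 3 satisfied.

YES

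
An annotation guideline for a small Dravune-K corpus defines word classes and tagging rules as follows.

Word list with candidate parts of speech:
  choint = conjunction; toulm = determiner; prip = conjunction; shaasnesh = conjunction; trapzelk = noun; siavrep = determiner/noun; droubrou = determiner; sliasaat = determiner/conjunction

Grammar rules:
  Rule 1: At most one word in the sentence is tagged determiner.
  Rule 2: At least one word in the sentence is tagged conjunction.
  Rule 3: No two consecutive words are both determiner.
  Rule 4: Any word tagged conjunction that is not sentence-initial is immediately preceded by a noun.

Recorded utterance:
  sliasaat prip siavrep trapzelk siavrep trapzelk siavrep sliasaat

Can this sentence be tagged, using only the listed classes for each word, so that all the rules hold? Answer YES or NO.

Candidates per position — 1:sliasaat {determiner,conjunction}; 2:prip {conjunction}; 3:siavrep {determiner,noun}; 4:trapzelk {noun}; 5:siavrep {determiner,noun}; 6:trapzelk {noun}; 7:siavrep {determiner,noun}; 8:sliasaat {determiner,conjunction}.
Rule 4 cannot be satisfied by any choice of tags from the lexicon.
So there is no consistent tagging.

NO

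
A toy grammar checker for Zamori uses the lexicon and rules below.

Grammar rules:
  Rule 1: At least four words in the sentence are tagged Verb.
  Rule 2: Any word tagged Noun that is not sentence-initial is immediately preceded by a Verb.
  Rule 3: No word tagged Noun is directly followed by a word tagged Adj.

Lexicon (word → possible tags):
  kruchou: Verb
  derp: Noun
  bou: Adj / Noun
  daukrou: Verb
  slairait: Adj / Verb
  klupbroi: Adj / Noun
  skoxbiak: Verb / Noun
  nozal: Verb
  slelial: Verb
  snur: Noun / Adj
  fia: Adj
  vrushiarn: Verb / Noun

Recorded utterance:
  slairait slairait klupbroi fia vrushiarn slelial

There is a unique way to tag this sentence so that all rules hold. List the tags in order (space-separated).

Candidates per position — 1:slairait {Adj,Verb}; 2:slairait {Adj,Verb}; 3:klupbroi {Adj,Noun}; 4:fia {Adj}; 5:vrushiarn {Verb,Noun}; 6:slelial {Verb}.
If word 1 were Adj, no tagging could satisfy rule 1; so word 1 is Verb.
If word 2 were Adj, no tagging could satisfy rule 1; so word 2 is Verb.
If word 3 were Noun, no tagging could satisfy rule 3; so word 3 is Adj.
If word 5 were Noun, no tagging could satisfy rule 1; so word 5 is Verb.
That leaves exactly one tagging: Verb Verb Adj Adj Verb Verb.
Checking: rule 1 satisfied; rule 2 satisfied; rule 3 satisfied.

Verb Verb Adj Adj Verb Verb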